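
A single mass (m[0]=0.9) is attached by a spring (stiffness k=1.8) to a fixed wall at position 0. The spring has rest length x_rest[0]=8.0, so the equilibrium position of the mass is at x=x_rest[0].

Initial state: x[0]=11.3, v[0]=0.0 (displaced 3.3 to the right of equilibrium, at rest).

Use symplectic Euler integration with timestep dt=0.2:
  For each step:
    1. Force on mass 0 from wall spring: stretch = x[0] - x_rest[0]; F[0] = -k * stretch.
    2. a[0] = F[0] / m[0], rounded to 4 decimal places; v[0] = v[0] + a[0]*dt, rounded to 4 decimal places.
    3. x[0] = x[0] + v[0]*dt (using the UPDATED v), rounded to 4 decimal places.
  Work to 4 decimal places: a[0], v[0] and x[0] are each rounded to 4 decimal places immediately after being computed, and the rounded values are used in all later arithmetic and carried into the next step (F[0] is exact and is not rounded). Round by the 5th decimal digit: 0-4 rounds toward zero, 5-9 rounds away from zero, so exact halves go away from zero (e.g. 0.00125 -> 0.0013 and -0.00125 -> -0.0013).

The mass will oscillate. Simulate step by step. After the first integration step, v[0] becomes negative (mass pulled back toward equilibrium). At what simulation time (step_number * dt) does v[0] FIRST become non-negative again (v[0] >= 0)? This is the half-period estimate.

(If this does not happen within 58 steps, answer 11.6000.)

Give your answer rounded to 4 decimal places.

Step 0: x=[11.3000] v=[0.0000]
Step 1: x=[11.0360] v=[-1.3200]
Step 2: x=[10.5291] v=[-2.5344]
Step 3: x=[9.8199] v=[-3.5460]
Step 4: x=[8.9651] v=[-4.2740]
Step 5: x=[8.0331] v=[-4.6600]
Step 6: x=[7.0985] v=[-4.6732]
Step 7: x=[6.2360] v=[-4.3126]
Step 8: x=[5.5146] v=[-3.6070]
Step 9: x=[4.9920] v=[-2.6128]
Step 10: x=[4.7101] v=[-1.4096]
Step 11: x=[4.6914] v=[-0.0936]
Step 12: x=[4.9374] v=[1.2298]
First v>=0 after going negative at step 12, time=2.4000

Answer: 2.4000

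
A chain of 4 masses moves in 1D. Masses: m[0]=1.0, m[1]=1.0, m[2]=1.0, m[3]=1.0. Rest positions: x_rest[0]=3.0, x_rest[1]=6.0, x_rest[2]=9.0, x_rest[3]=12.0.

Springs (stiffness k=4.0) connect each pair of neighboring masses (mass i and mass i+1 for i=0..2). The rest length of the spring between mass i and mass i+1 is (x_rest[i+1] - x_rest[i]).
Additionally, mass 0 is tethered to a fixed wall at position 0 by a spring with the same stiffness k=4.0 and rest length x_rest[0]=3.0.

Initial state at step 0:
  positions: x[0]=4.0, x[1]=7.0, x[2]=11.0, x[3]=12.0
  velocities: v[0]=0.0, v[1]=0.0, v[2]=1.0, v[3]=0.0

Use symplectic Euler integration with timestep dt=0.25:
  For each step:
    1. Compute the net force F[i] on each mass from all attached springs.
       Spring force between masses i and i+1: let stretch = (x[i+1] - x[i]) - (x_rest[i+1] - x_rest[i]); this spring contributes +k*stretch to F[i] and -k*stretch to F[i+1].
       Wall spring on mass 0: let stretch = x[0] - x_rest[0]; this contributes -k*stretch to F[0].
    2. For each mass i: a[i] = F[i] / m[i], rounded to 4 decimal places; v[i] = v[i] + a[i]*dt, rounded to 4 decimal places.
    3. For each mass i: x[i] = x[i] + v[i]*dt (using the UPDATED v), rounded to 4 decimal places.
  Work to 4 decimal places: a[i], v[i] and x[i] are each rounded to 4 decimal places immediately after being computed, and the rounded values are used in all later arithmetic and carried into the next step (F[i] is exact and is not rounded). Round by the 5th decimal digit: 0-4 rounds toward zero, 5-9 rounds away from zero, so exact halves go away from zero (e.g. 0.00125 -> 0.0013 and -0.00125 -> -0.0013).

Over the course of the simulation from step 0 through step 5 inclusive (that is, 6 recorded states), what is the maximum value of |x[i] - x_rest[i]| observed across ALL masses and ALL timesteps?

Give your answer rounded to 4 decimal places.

Answer: 2.0547

Derivation:
Step 0: x=[4.0000 7.0000 11.0000 12.0000] v=[0.0000 0.0000 1.0000 0.0000]
Step 1: x=[3.7500 7.2500 10.5000 12.5000] v=[-1.0000 1.0000 -2.0000 2.0000]
Step 2: x=[3.4375 7.4375 9.6875 13.2500] v=[-1.2500 0.7500 -3.2500 3.0000]
Step 3: x=[3.2656 7.1875 9.2031 13.8594] v=[-0.6875 -1.0000 -1.9375 2.4375]
Step 4: x=[3.2578 6.4609 9.3789 14.0547] v=[-0.0312 -2.9063 0.7032 0.7812]
Step 5: x=[3.2363 5.6631 9.9942 13.8311] v=[-0.0859 -3.1914 2.4610 -0.8946]
Max displacement = 2.0547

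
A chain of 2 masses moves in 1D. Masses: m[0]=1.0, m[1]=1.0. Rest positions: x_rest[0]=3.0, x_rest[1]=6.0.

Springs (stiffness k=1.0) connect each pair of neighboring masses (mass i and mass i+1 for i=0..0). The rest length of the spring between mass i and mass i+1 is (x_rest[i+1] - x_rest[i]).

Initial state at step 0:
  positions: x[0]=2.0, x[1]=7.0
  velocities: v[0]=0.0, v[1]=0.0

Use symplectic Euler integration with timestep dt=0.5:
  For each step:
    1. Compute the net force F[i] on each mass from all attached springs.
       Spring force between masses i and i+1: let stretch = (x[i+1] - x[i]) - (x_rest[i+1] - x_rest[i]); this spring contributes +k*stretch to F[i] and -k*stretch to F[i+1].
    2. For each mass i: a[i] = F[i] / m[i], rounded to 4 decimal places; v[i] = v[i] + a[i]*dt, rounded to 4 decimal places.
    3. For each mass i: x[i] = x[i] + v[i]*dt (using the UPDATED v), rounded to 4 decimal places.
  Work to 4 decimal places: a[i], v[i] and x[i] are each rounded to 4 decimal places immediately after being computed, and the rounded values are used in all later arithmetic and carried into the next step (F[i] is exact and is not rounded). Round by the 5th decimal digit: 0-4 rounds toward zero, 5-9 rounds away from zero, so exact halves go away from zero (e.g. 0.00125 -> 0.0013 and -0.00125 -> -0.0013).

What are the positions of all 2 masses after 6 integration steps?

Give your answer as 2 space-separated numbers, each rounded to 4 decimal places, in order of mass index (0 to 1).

Answer: 3.0157 5.9845

Derivation:
Step 0: x=[2.0000 7.0000] v=[0.0000 0.0000]
Step 1: x=[2.5000 6.5000] v=[1.0000 -1.0000]
Step 2: x=[3.2500 5.7500] v=[1.5000 -1.5000]
Step 3: x=[3.8750 5.1250] v=[1.2500 -1.2500]
Step 4: x=[4.0625 4.9375] v=[0.3750 -0.3750]
Step 5: x=[3.7188 5.2813] v=[-0.6875 0.6875]
Step 6: x=[3.0157 5.9845] v=[-1.4063 1.4063]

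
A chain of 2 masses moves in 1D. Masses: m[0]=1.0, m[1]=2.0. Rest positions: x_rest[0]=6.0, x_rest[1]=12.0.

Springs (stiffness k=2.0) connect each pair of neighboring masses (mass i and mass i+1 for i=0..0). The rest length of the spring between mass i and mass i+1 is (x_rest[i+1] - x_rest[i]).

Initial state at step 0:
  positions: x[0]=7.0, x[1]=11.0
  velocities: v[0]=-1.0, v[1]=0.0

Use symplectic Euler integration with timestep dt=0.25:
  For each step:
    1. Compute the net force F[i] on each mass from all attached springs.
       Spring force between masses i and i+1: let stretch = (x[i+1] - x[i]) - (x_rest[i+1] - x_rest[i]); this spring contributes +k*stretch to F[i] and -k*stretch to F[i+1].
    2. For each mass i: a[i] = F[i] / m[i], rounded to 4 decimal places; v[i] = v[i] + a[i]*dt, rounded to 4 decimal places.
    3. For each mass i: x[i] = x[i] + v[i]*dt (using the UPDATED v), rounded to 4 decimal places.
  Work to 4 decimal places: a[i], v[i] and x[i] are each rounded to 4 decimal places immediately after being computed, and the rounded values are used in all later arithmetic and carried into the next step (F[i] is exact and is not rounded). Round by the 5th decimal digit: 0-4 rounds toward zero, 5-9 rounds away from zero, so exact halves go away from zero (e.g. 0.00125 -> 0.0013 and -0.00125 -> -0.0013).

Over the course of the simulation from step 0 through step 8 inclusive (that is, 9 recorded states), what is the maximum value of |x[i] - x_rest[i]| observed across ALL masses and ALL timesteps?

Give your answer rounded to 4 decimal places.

Answer: 2.3330

Derivation:
Step 0: x=[7.0000 11.0000] v=[-1.0000 0.0000]
Step 1: x=[6.5000 11.1250] v=[-2.0000 0.5000]
Step 2: x=[5.8281 11.3360] v=[-2.6875 0.8438]
Step 3: x=[5.0947 11.5777] v=[-2.9336 0.9668]
Step 4: x=[4.4217 11.7892] v=[-2.6921 0.8461]
Step 5: x=[3.9196 11.9153] v=[-2.0084 0.5042]
Step 6: x=[3.6670 11.9166] v=[-1.0106 0.0053]
Step 7: x=[3.6956 11.7773] v=[0.1142 -0.5571]
Step 8: x=[3.9844 11.5079] v=[1.1551 -1.0775]
Max displacement = 2.3330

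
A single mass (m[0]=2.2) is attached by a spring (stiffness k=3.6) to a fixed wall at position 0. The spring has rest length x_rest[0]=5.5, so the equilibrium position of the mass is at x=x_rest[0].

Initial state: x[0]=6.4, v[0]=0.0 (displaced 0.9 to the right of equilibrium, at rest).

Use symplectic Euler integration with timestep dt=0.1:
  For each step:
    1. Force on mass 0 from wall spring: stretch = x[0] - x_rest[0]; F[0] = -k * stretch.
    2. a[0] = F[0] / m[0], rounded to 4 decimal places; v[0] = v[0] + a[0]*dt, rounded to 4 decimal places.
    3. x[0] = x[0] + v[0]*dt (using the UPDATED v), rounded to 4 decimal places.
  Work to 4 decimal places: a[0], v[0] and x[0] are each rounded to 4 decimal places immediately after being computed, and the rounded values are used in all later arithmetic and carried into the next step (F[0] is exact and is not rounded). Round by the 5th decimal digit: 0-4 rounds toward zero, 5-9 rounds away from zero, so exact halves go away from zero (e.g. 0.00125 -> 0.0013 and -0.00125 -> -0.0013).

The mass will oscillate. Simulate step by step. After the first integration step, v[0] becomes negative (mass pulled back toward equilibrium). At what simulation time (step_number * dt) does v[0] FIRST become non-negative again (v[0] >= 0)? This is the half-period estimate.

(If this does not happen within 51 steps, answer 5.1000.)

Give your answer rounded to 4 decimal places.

Answer: 2.5000

Derivation:
Step 0: x=[6.4000] v=[0.0000]
Step 1: x=[6.3853] v=[-0.1473]
Step 2: x=[6.3561] v=[-0.2922]
Step 3: x=[6.3129] v=[-0.4323]
Step 4: x=[6.2564] v=[-0.5653]
Step 5: x=[6.1875] v=[-0.6891]
Step 6: x=[6.1073] v=[-0.8016]
Step 7: x=[6.0172] v=[-0.9010]
Step 8: x=[5.9186] v=[-0.9856]
Step 9: x=[5.8132] v=[-1.0541]
Step 10: x=[5.7027] v=[-1.1054]
Step 11: x=[5.5888] v=[-1.1386]
Step 12: x=[5.4735] v=[-1.1531]
Step 13: x=[5.3586] v=[-1.1488]
Step 14: x=[5.2460] v=[-1.1257]
Step 15: x=[5.1376] v=[-1.0841]
Step 16: x=[5.0351] v=[-1.0248]
Step 17: x=[4.9402] v=[-0.9487]
Step 18: x=[4.8545] v=[-0.8571]
Step 19: x=[4.7794] v=[-0.7515]
Step 20: x=[4.7160] v=[-0.6336]
Step 21: x=[4.6655] v=[-0.5053]
Step 22: x=[4.6286] v=[-0.3688]
Step 23: x=[4.6060] v=[-0.2262]
Step 24: x=[4.5980] v=[-0.0799]
Step 25: x=[4.6048] v=[0.0677]
First v>=0 after going negative at step 25, time=2.5000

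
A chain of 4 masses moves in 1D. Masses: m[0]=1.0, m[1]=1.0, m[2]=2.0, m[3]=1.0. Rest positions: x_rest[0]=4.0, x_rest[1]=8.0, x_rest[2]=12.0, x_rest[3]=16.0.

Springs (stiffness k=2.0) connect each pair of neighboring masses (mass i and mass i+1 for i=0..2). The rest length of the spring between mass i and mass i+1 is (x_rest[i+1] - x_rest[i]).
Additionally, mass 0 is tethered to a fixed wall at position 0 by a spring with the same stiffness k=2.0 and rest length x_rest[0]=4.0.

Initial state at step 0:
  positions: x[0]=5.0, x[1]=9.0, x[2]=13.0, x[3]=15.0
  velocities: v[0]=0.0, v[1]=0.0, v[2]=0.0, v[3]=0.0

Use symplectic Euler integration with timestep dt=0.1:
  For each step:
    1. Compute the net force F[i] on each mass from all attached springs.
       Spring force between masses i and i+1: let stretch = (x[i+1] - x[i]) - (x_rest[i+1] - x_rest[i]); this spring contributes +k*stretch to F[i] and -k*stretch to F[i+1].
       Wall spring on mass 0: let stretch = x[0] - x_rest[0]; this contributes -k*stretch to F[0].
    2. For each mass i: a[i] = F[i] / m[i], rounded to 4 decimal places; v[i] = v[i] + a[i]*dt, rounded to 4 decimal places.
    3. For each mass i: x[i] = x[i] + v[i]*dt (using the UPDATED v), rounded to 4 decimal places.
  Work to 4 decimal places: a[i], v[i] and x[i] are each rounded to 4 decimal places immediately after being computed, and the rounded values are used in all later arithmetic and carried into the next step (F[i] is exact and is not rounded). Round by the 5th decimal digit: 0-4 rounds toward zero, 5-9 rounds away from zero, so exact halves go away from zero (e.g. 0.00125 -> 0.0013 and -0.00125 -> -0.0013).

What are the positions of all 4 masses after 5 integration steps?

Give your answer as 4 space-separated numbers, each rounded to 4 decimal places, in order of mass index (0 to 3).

Step 0: x=[5.0000 9.0000 13.0000 15.0000] v=[0.0000 0.0000 0.0000 0.0000]
Step 1: x=[4.9800 9.0000 12.9800 15.0400] v=[-0.2000 0.0000 -0.2000 0.4000]
Step 2: x=[4.9408 8.9992 12.9408 15.1188] v=[-0.3920 -0.0080 -0.3920 0.7880]
Step 3: x=[4.8840 8.9961 12.8840 15.2340] v=[-0.5685 -0.0314 -0.5684 1.1524]
Step 4: x=[4.8117 8.9885 12.8118 15.3822] v=[-0.7229 -0.0762 -0.7222 1.4824]
Step 5: x=[4.7267 8.9738 12.7271 15.5590] v=[-0.8499 -0.1469 -0.8475 1.7683]

Answer: 4.7267 8.9738 12.7271 15.5590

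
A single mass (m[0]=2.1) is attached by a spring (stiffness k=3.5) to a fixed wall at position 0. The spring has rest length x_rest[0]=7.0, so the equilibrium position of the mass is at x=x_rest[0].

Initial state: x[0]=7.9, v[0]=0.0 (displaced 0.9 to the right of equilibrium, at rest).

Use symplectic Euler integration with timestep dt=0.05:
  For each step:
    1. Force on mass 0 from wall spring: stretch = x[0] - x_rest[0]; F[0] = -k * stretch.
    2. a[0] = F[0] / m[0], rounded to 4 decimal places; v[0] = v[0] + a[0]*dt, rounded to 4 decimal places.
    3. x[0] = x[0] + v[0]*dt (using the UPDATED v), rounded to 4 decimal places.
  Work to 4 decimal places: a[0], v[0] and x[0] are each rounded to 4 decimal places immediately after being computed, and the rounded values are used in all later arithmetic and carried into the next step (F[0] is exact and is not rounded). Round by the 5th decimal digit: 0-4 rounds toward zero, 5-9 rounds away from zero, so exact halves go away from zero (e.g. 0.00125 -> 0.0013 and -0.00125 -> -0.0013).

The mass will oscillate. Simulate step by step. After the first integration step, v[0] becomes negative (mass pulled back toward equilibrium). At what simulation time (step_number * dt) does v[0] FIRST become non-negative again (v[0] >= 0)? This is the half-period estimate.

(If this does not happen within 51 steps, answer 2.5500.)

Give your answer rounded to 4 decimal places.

Answer: 2.4500

Derivation:
Step 0: x=[7.9000] v=[0.0000]
Step 1: x=[7.8963] v=[-0.0750]
Step 2: x=[7.8888] v=[-0.1497]
Step 3: x=[7.8776] v=[-0.2238]
Step 4: x=[7.8628] v=[-0.2969]
Step 5: x=[7.8444] v=[-0.3688]
Step 6: x=[7.8224] v=[-0.4392]
Step 7: x=[7.7970] v=[-0.5077]
Step 8: x=[7.7683] v=[-0.5741]
Step 9: x=[7.7364] v=[-0.6381]
Step 10: x=[7.7014] v=[-0.6995]
Step 11: x=[7.6635] v=[-0.7580]
Step 12: x=[7.6228] v=[-0.8133]
Step 13: x=[7.5795] v=[-0.8652]
Step 14: x=[7.5338] v=[-0.9135]
Step 15: x=[7.4859] v=[-0.9580]
Step 16: x=[7.4360] v=[-0.9985]
Step 17: x=[7.3843] v=[-1.0348]
Step 18: x=[7.3310] v=[-1.0668]
Step 19: x=[7.2763] v=[-1.0944]
Step 20: x=[7.2204] v=[-1.1174]
Step 21: x=[7.1636] v=[-1.1358]
Step 22: x=[7.1061] v=[-1.1494]
Step 23: x=[7.0482] v=[-1.1582]
Step 24: x=[6.9901] v=[-1.1622]
Step 25: x=[6.9320] v=[-1.1614]
Step 26: x=[6.8742] v=[-1.1557]
Step 27: x=[6.8169] v=[-1.1452]
Step 28: x=[6.7604] v=[-1.1299]
Step 29: x=[6.7049] v=[-1.1099]
Step 30: x=[6.6506] v=[-1.0853]
Step 31: x=[6.5978] v=[-1.0562]
Step 32: x=[6.5467] v=[-1.0227]
Step 33: x=[6.4975] v=[-0.9849]
Step 34: x=[6.4504] v=[-0.9430]
Step 35: x=[6.4055] v=[-0.8972]
Step 36: x=[6.3631] v=[-0.8477]
Step 37: x=[6.3234] v=[-0.7946]
Step 38: x=[6.2865] v=[-0.7382]
Step 39: x=[6.2526] v=[-0.6787]
Step 40: x=[6.2218] v=[-0.6164]
Step 41: x=[6.1942] v=[-0.5516]
Step 42: x=[6.1700] v=[-0.4845]
Step 43: x=[6.1492] v=[-0.4153]
Step 44: x=[6.1320] v=[-0.3444]
Step 45: x=[6.1184] v=[-0.2721]
Step 46: x=[6.1085] v=[-0.1986]
Step 47: x=[6.1023] v=[-0.1243]
Step 48: x=[6.0998] v=[-0.0495]
Step 49: x=[6.1011] v=[0.0255]
First v>=0 after going negative at step 49, time=2.4500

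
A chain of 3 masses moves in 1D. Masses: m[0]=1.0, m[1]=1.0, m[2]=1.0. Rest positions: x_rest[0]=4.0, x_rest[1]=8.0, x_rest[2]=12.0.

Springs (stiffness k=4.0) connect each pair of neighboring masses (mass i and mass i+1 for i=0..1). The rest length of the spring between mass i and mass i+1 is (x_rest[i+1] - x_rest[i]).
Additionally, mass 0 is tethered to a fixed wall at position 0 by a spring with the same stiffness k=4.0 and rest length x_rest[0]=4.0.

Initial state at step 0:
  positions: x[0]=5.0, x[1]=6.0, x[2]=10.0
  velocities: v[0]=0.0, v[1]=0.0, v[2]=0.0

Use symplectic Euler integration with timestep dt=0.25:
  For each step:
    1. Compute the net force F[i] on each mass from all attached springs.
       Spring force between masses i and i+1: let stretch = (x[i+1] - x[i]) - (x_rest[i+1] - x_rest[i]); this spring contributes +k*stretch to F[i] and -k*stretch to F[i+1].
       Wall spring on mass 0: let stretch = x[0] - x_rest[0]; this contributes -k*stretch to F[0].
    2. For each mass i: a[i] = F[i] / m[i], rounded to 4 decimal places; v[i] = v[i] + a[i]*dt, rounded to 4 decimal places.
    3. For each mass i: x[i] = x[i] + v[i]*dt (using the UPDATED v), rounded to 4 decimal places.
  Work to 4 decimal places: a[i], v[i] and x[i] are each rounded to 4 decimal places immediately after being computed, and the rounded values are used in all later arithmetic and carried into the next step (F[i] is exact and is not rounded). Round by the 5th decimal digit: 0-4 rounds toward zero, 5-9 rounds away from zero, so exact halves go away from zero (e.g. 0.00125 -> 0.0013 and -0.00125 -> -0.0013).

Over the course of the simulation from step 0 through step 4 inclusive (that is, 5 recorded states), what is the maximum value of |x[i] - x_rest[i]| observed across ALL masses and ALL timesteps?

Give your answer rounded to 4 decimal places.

Step 0: x=[5.0000 6.0000 10.0000] v=[0.0000 0.0000 0.0000]
Step 1: x=[4.0000 6.7500 10.0000] v=[-4.0000 3.0000 0.0000]
Step 2: x=[2.6875 7.6250 10.1875] v=[-5.2500 3.5000 0.7500]
Step 3: x=[1.9375 7.9063 10.7344] v=[-3.0000 1.1250 2.1875]
Step 4: x=[2.1953 7.4024 11.5743] v=[1.0313 -2.0157 3.3594]
Max displacement = 2.0625

Answer: 2.0625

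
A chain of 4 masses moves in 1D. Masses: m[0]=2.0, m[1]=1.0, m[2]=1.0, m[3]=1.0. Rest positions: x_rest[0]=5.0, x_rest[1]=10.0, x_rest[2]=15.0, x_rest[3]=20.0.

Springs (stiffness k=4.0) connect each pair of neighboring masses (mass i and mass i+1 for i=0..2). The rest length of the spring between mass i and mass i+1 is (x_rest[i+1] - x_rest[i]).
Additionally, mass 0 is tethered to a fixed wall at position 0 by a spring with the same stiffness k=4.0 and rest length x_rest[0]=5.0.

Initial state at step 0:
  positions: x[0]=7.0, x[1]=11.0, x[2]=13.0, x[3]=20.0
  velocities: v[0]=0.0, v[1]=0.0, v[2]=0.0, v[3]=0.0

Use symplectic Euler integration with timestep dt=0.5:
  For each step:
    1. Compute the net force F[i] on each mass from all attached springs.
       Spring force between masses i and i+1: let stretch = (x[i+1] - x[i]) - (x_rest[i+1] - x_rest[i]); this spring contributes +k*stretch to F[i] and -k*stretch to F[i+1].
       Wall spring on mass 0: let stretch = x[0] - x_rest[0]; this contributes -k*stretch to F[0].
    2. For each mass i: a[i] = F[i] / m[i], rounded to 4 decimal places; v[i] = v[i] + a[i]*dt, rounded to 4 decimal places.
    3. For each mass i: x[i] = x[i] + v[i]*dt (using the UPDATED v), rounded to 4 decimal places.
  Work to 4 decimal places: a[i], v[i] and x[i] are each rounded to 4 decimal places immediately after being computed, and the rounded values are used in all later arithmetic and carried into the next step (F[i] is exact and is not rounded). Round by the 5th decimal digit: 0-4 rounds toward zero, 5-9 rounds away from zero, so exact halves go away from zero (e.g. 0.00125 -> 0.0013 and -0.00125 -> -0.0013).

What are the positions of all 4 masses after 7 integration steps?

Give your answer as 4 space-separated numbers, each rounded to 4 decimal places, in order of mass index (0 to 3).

Answer: 6.8125 10.5000 14.3750 18.5000

Derivation:
Step 0: x=[7.0000 11.0000 13.0000 20.0000] v=[0.0000 0.0000 0.0000 0.0000]
Step 1: x=[5.5000 9.0000 18.0000 18.0000] v=[-3.0000 -4.0000 10.0000 -4.0000]
Step 2: x=[3.0000 12.5000 14.0000 21.0000] v=[-5.0000 7.0000 -8.0000 6.0000]
Step 3: x=[3.7500 8.0000 15.5000 22.0000] v=[1.5000 -9.0000 3.0000 2.0000]
Step 4: x=[4.7500 6.7500 16.0000 21.5000] v=[2.0000 -2.5000 1.0000 -1.0000]
Step 5: x=[4.3750 12.7500 12.7500 20.5000] v=[-0.7500 12.0000 -6.5000 -2.0000]
Step 6: x=[6.0000 10.3750 17.2500 16.7500] v=[3.2500 -4.7500 9.0000 -7.5000]
Step 7: x=[6.8125 10.5000 14.3750 18.5000] v=[1.6250 0.2500 -5.7500 3.5000]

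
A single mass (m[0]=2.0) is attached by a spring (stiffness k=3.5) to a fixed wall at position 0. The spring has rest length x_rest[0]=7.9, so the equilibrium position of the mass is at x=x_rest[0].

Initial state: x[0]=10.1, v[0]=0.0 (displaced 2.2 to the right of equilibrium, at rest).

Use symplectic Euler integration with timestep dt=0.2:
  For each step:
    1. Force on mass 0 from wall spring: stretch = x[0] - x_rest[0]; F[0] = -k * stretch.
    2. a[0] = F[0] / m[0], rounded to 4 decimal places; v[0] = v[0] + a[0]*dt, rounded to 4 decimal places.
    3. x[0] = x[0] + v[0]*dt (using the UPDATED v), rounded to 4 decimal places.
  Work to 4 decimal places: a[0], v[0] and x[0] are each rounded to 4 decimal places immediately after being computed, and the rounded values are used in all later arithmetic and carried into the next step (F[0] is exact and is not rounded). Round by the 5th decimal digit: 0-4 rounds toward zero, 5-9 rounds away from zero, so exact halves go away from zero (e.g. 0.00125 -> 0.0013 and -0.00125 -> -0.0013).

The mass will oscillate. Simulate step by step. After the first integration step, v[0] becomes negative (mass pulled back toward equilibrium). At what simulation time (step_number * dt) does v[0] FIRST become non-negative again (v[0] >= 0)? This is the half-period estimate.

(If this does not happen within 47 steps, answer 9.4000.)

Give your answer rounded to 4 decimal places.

Answer: 2.4000

Derivation:
Step 0: x=[10.1000] v=[0.0000]
Step 1: x=[9.9460] v=[-0.7700]
Step 2: x=[9.6488] v=[-1.4861]
Step 3: x=[9.2292] v=[-2.0982]
Step 4: x=[8.7165] v=[-2.5634]
Step 5: x=[8.1467] v=[-2.8492]
Step 6: x=[7.5596] v=[-2.9355]
Step 7: x=[6.9963] v=[-2.8164]
Step 8: x=[6.4963] v=[-2.5001]
Step 9: x=[6.0945] v=[-2.0088]
Step 10: x=[5.8191] v=[-1.3769]
Step 11: x=[5.6894] v=[-0.6486]
Step 12: x=[5.7144] v=[0.1251]
First v>=0 after going negative at step 12, time=2.4000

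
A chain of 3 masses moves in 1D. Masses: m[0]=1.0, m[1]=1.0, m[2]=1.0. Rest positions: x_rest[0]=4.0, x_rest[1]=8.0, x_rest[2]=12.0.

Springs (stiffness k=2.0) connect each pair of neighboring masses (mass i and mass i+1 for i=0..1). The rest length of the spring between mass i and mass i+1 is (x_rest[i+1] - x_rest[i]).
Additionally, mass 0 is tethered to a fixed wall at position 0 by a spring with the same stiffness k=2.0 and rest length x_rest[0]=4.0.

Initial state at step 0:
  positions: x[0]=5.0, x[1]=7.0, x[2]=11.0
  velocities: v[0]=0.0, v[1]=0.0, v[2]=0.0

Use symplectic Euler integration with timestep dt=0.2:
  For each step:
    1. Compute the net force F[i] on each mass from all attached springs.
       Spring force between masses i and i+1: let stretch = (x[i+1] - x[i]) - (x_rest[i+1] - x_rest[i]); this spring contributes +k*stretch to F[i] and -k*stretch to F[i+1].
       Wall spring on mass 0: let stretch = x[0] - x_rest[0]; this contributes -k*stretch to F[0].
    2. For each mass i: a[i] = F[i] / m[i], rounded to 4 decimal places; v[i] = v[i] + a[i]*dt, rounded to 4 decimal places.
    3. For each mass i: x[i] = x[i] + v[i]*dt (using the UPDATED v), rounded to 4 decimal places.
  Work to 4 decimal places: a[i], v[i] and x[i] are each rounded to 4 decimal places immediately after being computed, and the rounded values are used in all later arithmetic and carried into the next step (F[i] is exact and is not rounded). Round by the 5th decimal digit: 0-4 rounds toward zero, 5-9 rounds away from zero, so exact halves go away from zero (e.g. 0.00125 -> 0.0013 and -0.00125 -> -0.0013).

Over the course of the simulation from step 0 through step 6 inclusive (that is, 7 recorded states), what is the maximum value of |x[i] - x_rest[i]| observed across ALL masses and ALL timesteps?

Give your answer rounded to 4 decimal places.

Step 0: x=[5.0000 7.0000 11.0000] v=[0.0000 0.0000 0.0000]
Step 1: x=[4.7600 7.1600 11.0000] v=[-1.2000 0.8000 0.0000]
Step 2: x=[4.3312 7.4352 11.0128] v=[-2.1440 1.3760 0.0640]
Step 3: x=[3.8042 7.7483 11.0594] v=[-2.6349 1.5654 0.2330]
Step 4: x=[3.2884 8.0107 11.1611] v=[-2.5789 1.3122 0.5086]
Step 5: x=[2.8873 8.1474 11.3308] v=[-2.0053 0.6834 0.8484]
Step 6: x=[2.6761 8.1179 11.5658] v=[-1.0562 -0.1473 1.1750]
Max displacement = 1.3239

Answer: 1.3239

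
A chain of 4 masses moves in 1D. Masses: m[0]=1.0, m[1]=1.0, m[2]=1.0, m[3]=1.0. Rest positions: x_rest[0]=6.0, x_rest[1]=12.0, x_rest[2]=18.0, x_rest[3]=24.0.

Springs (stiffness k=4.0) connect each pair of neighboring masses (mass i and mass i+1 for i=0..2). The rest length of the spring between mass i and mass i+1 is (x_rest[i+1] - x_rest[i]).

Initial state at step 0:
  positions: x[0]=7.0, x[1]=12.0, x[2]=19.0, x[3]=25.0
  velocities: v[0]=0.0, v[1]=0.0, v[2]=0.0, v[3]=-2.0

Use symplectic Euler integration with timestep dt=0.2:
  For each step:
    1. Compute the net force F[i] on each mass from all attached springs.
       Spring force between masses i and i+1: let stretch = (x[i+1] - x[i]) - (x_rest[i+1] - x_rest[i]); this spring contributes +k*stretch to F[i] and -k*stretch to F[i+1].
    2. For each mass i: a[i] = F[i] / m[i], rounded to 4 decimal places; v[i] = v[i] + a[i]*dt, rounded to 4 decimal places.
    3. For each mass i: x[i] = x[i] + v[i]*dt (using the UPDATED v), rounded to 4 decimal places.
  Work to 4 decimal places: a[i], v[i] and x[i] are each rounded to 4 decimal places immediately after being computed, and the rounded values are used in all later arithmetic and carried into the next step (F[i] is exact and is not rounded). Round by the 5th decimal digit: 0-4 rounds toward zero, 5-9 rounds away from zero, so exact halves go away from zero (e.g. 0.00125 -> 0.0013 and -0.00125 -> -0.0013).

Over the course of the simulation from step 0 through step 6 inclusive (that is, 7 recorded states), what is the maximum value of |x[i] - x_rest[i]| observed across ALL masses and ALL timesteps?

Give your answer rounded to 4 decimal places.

Answer: 1.3469

Derivation:
Step 0: x=[7.0000 12.0000 19.0000 25.0000] v=[0.0000 0.0000 0.0000 -2.0000]
Step 1: x=[6.8400 12.3200 18.8400 24.6000] v=[-0.8000 1.6000 -0.8000 -2.0000]
Step 2: x=[6.5968 12.8064 18.5584 24.2384] v=[-1.2160 2.4320 -1.4080 -1.8080]
Step 3: x=[6.3871 13.2196 18.2653 23.9280] v=[-1.0483 2.0659 -1.4656 -1.5520]
Step 4: x=[6.3106 13.3469 18.0709 23.6716] v=[-0.3823 0.6365 -0.9720 -1.2822]
Step 5: x=[6.3999 13.1042 18.0168 23.4790] v=[0.4467 -1.2133 -0.2706 -0.9628]
Step 6: x=[6.6019 12.5749 18.0506 23.3725] v=[1.0101 -2.6467 0.1691 -0.5326]
Max displacement = 1.3469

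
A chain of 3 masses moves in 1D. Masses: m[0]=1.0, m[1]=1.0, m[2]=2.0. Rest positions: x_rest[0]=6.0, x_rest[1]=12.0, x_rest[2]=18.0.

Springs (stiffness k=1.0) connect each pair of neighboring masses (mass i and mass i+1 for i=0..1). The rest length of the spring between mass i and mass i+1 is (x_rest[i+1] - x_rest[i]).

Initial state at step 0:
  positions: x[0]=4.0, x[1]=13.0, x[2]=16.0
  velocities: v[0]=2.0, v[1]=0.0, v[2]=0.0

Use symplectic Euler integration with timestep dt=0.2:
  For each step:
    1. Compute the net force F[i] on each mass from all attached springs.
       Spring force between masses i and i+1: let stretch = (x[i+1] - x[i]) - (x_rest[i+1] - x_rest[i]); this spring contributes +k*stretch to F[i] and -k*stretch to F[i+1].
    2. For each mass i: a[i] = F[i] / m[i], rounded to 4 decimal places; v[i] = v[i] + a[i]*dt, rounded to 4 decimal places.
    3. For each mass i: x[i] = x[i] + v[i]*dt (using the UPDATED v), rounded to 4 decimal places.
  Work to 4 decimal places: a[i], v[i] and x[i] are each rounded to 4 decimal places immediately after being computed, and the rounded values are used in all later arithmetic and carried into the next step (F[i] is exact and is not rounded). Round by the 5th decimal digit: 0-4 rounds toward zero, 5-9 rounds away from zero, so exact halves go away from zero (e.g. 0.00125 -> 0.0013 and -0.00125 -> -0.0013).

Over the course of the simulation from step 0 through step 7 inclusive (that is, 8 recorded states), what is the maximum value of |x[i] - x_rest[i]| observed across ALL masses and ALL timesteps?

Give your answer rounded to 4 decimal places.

Answer: 2.2781

Derivation:
Step 0: x=[4.0000 13.0000 16.0000] v=[2.0000 0.0000 0.0000]
Step 1: x=[4.5200 12.7600 16.0600] v=[2.6000 -1.2000 0.3000]
Step 2: x=[5.1296 12.3224 16.1740] v=[3.0480 -2.1880 0.5700]
Step 3: x=[5.7869 11.7512 16.3310] v=[3.2866 -2.8562 0.7848]
Step 4: x=[6.4428 11.1246 16.5164] v=[3.2795 -3.1331 0.9268]
Step 5: x=[7.0460 10.5264 16.7139] v=[3.0159 -2.9911 0.9876]
Step 6: x=[7.5484 10.0365 16.9077] v=[2.5120 -2.4497 0.9688]
Step 7: x=[7.9103 9.7219 17.0840] v=[1.8096 -1.5731 0.8817]
Max displacement = 2.2781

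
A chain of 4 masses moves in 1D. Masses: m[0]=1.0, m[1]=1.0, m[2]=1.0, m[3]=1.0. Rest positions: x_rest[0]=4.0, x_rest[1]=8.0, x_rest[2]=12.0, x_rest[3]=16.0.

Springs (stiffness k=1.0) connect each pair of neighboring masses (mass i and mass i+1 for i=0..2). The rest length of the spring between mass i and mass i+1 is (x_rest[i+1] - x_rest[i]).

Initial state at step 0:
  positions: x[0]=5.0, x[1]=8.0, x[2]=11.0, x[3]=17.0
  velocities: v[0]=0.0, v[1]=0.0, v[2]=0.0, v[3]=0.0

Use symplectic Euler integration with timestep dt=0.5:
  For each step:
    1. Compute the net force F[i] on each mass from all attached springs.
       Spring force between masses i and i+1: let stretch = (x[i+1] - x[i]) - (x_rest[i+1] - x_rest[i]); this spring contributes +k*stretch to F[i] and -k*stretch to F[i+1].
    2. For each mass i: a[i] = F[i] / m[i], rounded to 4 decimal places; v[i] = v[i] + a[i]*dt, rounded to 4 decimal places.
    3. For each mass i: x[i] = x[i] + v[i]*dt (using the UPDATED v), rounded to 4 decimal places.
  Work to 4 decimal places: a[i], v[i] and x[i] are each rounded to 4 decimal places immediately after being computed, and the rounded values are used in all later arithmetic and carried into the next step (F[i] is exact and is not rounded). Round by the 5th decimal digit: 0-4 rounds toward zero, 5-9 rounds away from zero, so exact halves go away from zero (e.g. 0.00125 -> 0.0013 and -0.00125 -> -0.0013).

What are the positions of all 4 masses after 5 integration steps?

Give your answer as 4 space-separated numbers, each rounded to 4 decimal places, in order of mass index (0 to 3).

Step 0: x=[5.0000 8.0000 11.0000 17.0000] v=[0.0000 0.0000 0.0000 0.0000]
Step 1: x=[4.7500 8.0000 11.7500 16.5000] v=[-0.5000 0.0000 1.5000 -1.0000]
Step 2: x=[4.3125 8.1250 12.7500 15.8125] v=[-0.8750 0.2500 2.0000 -1.3750]
Step 3: x=[3.8281 8.4532 13.3594 15.3594] v=[-0.9688 0.6563 1.2188 -0.9063]
Step 4: x=[3.5000 8.8517 13.2423 15.4063] v=[-0.6563 0.7969 -0.2343 0.0937]
Step 5: x=[3.5098 9.0099 12.5685 15.9122] v=[0.0196 0.3164 -1.3476 1.0117]

Answer: 3.5098 9.0099 12.5685 15.9122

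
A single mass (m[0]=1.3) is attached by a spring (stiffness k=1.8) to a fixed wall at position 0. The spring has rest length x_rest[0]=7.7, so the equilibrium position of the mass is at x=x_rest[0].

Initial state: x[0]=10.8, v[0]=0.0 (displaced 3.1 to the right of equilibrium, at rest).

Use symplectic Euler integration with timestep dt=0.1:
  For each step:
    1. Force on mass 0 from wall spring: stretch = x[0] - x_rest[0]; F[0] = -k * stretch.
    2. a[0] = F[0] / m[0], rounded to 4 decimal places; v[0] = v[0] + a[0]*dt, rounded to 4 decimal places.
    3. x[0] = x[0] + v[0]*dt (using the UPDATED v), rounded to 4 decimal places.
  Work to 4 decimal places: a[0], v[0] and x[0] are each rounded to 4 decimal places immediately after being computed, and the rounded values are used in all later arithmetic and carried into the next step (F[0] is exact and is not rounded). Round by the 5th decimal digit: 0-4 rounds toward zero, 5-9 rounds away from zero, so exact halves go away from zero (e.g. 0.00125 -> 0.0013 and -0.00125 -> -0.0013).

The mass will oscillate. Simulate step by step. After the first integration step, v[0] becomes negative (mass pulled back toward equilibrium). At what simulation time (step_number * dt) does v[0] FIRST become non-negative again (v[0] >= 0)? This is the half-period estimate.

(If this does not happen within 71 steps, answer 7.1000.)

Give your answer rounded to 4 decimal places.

Answer: 2.7000

Derivation:
Step 0: x=[10.8000] v=[0.0000]
Step 1: x=[10.7571] v=[-0.4292]
Step 2: x=[10.6719] v=[-0.8525]
Step 3: x=[10.5455] v=[-1.2640]
Step 4: x=[10.3797] v=[-1.6580]
Step 5: x=[10.1768] v=[-2.0290]
Step 6: x=[9.9396] v=[-2.3719]
Step 7: x=[9.6714] v=[-2.6820]
Step 8: x=[9.3759] v=[-2.9550]
Step 9: x=[9.0572] v=[-3.1871]
Step 10: x=[8.7197] v=[-3.3750]
Step 11: x=[8.3681] v=[-3.5162]
Step 12: x=[8.0072] v=[-3.6087]
Step 13: x=[7.6421] v=[-3.6512]
Step 14: x=[7.2778] v=[-3.6432]
Step 15: x=[6.9193] v=[-3.5847]
Step 16: x=[6.5716] v=[-3.4766]
Step 17: x=[6.2396] v=[-3.3204]
Step 18: x=[5.9278] v=[-3.1182]
Step 19: x=[5.6405] v=[-2.8728]
Step 20: x=[5.3817] v=[-2.5876]
Step 21: x=[5.1550] v=[-2.2666]
Step 22: x=[4.9636] v=[-1.9142]
Step 23: x=[4.8101] v=[-1.5353]
Step 24: x=[4.6966] v=[-1.1352]
Step 25: x=[4.6247] v=[-0.7193]
Step 26: x=[4.5954] v=[-0.2935]
Step 27: x=[4.6090] v=[0.1364]
First v>=0 after going negative at step 27, time=2.7000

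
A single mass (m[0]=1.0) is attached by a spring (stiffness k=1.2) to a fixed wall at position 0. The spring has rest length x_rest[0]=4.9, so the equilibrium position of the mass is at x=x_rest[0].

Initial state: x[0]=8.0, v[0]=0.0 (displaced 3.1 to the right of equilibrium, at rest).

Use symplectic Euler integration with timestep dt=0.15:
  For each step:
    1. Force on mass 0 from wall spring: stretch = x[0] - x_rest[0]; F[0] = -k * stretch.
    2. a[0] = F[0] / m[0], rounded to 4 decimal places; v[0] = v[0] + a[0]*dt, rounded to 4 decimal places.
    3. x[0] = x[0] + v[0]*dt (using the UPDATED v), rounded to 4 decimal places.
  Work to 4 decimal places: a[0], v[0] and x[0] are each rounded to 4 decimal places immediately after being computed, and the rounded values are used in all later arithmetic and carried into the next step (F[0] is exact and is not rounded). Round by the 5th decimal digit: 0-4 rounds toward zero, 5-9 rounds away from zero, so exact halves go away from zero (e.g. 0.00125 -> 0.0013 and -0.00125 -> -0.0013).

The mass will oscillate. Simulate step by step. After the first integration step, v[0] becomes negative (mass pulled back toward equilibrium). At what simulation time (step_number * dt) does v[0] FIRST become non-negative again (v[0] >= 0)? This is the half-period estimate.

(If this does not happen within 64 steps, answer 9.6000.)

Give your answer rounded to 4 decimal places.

Step 0: x=[8.0000] v=[0.0000]
Step 1: x=[7.9163] v=[-0.5580]
Step 2: x=[7.7512] v=[-1.1009]
Step 3: x=[7.5091] v=[-1.6141]
Step 4: x=[7.1965] v=[-2.0837]
Step 5: x=[6.8219] v=[-2.4971]
Step 6: x=[6.3955] v=[-2.8430]
Step 7: x=[5.9287] v=[-3.1122]
Step 8: x=[5.4341] v=[-3.2974]
Step 9: x=[4.9251] v=[-3.3935]
Step 10: x=[4.4154] v=[-3.3980]
Step 11: x=[3.9188] v=[-3.3108]
Step 12: x=[3.4487] v=[-3.1342]
Step 13: x=[3.0178] v=[-2.8730]
Step 14: x=[2.6377] v=[-2.5342]
Step 15: x=[2.3187] v=[-2.1270]
Step 16: x=[2.0693] v=[-1.6624]
Step 17: x=[1.8964] v=[-1.1529]
Step 18: x=[1.8046] v=[-0.6123]
Step 19: x=[1.7963] v=[-0.0551]
Step 20: x=[1.8718] v=[0.5036]
First v>=0 after going negative at step 20, time=3.0000

Answer: 3.0000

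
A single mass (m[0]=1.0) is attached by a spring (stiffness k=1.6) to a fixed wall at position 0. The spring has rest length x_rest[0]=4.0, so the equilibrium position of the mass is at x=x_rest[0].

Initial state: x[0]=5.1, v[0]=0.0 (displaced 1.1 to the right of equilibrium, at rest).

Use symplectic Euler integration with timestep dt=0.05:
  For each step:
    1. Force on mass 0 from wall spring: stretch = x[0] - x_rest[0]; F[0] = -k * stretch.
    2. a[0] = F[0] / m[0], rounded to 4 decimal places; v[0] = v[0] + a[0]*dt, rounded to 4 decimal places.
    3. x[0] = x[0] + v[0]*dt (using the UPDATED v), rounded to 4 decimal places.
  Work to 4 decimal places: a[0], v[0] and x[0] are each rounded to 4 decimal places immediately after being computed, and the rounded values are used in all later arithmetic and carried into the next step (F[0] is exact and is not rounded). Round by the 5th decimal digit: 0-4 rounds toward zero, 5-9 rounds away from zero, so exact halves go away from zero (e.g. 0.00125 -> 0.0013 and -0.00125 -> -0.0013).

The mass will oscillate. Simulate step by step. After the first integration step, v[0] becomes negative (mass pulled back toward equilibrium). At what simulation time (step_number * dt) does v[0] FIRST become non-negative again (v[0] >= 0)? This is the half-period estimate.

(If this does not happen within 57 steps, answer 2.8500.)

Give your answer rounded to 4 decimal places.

Step 0: x=[5.1000] v=[0.0000]
Step 1: x=[5.0956] v=[-0.0880]
Step 2: x=[5.0868] v=[-0.1757]
Step 3: x=[5.0737] v=[-0.2626]
Step 4: x=[5.0563] v=[-0.3485]
Step 5: x=[5.0347] v=[-0.4330]
Step 6: x=[5.0089] v=[-0.5158]
Step 7: x=[4.9791] v=[-0.5965]
Step 8: x=[4.9454] v=[-0.6748]
Step 9: x=[4.9079] v=[-0.7504]
Step 10: x=[4.8668] v=[-0.8230]
Step 11: x=[4.8222] v=[-0.8923]
Step 12: x=[4.7743] v=[-0.9581]
Step 13: x=[4.7233] v=[-1.0200]
Step 14: x=[4.6694] v=[-1.0779]
Step 15: x=[4.6128] v=[-1.1315]
Step 16: x=[4.5538] v=[-1.1805]
Step 17: x=[4.4926] v=[-1.2248]
Step 18: x=[4.4294] v=[-1.2642]
Step 19: x=[4.3645] v=[-1.2986]
Step 20: x=[4.2981] v=[-1.3278]
Step 21: x=[4.2305] v=[-1.3517]
Step 22: x=[4.1620] v=[-1.3701]
Step 23: x=[4.0928] v=[-1.3831]
Step 24: x=[4.0233] v=[-1.3905]
Step 25: x=[3.9537] v=[-1.3924]
Step 26: x=[3.8843] v=[-1.3887]
Step 27: x=[3.8153] v=[-1.3794]
Step 28: x=[3.7471] v=[-1.3646]
Step 29: x=[3.6799] v=[-1.3444]
Step 30: x=[3.6140] v=[-1.3188]
Step 31: x=[3.5496] v=[-1.2879]
Step 32: x=[3.4870] v=[-1.2519]
Step 33: x=[3.4265] v=[-1.2109]
Step 34: x=[3.3683] v=[-1.1650]
Step 35: x=[3.3126] v=[-1.1145]
Step 36: x=[3.2596] v=[-1.0595]
Step 37: x=[3.2096] v=[-1.0003]
Step 38: x=[3.1627] v=[-0.9371]
Step 39: x=[3.1192] v=[-0.8701]
Step 40: x=[3.0792] v=[-0.7996]
Step 41: x=[3.0429] v=[-0.7259]
Step 42: x=[3.0104] v=[-0.6493]
Step 43: x=[2.9819] v=[-0.5701]
Step 44: x=[2.9575] v=[-0.4887]
Step 45: x=[2.9372] v=[-0.4053]
Step 46: x=[2.9212] v=[-0.3203]
Step 47: x=[2.9095] v=[-0.2340]
Step 48: x=[2.9022] v=[-0.1468]
Step 49: x=[2.8993] v=[-0.0590]
Step 50: x=[2.9008] v=[0.0291]
First v>=0 after going negative at step 50, time=2.5000

Answer: 2.5000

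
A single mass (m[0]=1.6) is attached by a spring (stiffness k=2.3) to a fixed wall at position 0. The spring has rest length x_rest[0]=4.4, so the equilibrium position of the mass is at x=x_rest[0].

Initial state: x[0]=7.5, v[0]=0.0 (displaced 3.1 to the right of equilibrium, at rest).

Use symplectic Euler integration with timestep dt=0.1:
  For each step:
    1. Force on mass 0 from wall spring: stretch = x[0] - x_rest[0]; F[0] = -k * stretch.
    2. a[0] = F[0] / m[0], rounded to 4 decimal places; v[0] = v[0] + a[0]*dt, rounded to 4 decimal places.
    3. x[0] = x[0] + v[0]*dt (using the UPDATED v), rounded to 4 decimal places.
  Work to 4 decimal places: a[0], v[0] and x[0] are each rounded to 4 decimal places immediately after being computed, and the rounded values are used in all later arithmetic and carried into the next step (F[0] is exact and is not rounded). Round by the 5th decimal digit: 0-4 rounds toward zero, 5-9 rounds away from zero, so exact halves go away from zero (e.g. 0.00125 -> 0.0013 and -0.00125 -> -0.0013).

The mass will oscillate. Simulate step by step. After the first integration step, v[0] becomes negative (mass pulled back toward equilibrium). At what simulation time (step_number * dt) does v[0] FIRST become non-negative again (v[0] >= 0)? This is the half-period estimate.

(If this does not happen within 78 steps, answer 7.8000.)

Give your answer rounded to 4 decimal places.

Step 0: x=[7.5000] v=[0.0000]
Step 1: x=[7.4554] v=[-0.4456]
Step 2: x=[7.3669] v=[-0.8848]
Step 3: x=[7.2358] v=[-1.3113]
Step 4: x=[7.0639] v=[-1.7190]
Step 5: x=[6.8537] v=[-2.1019]
Step 6: x=[6.6082] v=[-2.4546]
Step 7: x=[6.3310] v=[-2.7720]
Step 8: x=[6.0260] v=[-3.0496]
Step 9: x=[5.6977] v=[-3.2833]
Step 10: x=[5.3507] v=[-3.4698]
Step 11: x=[4.9901] v=[-3.6065]
Step 12: x=[4.6210] v=[-3.6913]
Step 13: x=[4.2487] v=[-3.7231]
Step 14: x=[3.8786] v=[-3.7014]
Step 15: x=[3.5160] v=[-3.6265]
Step 16: x=[3.1661] v=[-3.4994]
Step 17: x=[2.8339] v=[-3.3220]
Step 18: x=[2.5242] v=[-3.0969]
Step 19: x=[2.2415] v=[-2.8273]
Step 20: x=[1.9898] v=[-2.5170]
Step 21: x=[1.7728] v=[-2.1705]
Step 22: x=[1.5935] v=[-1.7928]
Step 23: x=[1.4546] v=[-1.3894]
Step 24: x=[1.3580] v=[-0.9660]
Step 25: x=[1.3051] v=[-0.5287]
Step 26: x=[1.2967] v=[-0.0838]
Step 27: x=[1.3329] v=[0.3623]
First v>=0 after going negative at step 27, time=2.7000

Answer: 2.7000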